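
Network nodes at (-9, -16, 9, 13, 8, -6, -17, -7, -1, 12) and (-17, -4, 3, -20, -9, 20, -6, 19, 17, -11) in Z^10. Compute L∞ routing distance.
33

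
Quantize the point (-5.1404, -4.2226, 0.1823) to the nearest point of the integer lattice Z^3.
(-5, -4, 0)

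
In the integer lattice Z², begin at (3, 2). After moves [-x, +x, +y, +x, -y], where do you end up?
(4, 2)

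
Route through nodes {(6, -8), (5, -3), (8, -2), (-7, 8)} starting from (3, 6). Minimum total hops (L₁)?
47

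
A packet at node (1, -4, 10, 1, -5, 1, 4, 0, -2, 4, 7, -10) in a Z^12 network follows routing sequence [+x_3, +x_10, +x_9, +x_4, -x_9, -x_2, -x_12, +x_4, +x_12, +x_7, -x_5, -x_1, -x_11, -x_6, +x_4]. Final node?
(0, -5, 11, 4, -6, 0, 5, 0, -2, 5, 6, -10)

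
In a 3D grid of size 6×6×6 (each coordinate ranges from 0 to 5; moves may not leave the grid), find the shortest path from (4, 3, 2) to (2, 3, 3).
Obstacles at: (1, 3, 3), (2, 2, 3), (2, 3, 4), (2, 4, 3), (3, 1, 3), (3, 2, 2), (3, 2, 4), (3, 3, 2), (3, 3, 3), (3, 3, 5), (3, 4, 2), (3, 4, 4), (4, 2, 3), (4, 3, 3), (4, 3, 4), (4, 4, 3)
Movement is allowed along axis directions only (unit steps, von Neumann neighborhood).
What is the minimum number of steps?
5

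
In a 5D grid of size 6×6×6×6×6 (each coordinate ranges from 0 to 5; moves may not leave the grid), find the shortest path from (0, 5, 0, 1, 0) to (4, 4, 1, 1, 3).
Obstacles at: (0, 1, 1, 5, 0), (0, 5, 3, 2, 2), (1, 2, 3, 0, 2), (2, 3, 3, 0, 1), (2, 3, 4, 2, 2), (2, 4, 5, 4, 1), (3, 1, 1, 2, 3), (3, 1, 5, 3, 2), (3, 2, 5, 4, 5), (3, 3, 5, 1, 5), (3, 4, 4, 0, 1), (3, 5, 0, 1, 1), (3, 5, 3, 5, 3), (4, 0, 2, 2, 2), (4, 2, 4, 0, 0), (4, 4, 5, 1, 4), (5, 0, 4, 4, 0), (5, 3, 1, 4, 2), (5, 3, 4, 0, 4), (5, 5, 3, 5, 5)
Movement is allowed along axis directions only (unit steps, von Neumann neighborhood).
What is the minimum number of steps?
9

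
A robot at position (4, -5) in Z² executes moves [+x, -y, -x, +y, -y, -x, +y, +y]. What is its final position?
(3, -4)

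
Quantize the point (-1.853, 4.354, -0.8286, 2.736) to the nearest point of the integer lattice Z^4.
(-2, 4, -1, 3)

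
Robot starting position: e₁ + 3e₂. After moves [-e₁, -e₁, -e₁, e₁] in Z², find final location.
(-1, 3)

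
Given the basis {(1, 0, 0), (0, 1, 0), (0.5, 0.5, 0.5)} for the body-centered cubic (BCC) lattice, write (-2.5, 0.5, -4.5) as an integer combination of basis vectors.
2b₁ + 5b₂ - 9b₃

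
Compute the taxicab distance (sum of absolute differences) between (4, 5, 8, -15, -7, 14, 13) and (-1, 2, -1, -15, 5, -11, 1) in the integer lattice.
66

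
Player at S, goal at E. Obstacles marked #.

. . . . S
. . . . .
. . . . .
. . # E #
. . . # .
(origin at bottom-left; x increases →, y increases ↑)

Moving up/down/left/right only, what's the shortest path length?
4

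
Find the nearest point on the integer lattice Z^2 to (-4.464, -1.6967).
(-4, -2)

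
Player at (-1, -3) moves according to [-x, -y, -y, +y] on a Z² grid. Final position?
(-2, -4)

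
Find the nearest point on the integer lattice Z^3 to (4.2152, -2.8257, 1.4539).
(4, -3, 1)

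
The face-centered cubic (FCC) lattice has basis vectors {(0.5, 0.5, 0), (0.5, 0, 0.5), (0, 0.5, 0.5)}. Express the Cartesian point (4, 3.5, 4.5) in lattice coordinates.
3b₁ + 5b₂ + 4b₃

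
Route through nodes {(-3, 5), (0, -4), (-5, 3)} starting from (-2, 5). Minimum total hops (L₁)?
17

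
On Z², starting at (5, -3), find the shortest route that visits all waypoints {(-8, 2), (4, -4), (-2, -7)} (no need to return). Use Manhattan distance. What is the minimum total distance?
26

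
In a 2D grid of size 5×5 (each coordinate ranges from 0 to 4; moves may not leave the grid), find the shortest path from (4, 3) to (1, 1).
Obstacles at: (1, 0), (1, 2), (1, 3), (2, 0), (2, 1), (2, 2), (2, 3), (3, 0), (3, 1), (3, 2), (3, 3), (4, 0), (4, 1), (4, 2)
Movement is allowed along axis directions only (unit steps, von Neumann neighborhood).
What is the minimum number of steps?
9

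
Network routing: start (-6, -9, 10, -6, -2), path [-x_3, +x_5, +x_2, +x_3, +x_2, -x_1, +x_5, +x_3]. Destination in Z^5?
(-7, -7, 11, -6, 0)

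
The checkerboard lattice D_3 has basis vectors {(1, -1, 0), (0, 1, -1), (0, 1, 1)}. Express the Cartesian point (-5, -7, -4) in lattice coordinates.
-5b₁ - 4b₂ - 8b₃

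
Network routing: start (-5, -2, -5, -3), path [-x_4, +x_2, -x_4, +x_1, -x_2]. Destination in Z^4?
(-4, -2, -5, -5)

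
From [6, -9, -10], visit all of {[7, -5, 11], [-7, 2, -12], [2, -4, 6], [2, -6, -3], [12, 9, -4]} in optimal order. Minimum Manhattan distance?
104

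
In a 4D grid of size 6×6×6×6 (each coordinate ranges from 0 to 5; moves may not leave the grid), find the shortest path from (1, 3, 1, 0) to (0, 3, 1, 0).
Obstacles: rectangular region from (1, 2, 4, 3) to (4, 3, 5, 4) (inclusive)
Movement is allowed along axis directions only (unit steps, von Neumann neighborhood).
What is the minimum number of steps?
1
(one shortest path: (1, 3, 1, 0) → (0, 3, 1, 0))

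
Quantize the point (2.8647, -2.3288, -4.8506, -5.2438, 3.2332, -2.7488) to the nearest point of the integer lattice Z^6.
(3, -2, -5, -5, 3, -3)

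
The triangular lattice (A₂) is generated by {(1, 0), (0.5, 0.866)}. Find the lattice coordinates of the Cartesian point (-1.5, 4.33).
-4b₁ + 5b₂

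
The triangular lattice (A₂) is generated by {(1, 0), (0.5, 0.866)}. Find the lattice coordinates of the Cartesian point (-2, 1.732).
-3b₁ + 2b₂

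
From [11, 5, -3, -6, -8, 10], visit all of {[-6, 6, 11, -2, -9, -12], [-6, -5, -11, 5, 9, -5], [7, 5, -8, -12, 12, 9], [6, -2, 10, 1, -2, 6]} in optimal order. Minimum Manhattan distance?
206
(one optimal route: (11, 5, -3, -6, -8, 10) → (7, 5, -8, -12, 12, 9) → (6, -2, 10, 1, -2, 6) → (-6, 6, 11, -2, -9, -12) → (-6, -5, -11, 5, 9, -5))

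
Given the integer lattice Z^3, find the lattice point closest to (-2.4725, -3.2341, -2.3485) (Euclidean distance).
(-2, -3, -2)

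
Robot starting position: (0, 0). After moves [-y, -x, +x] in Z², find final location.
(0, -1)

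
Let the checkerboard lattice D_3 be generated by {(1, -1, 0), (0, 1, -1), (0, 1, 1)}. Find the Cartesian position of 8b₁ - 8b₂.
(8, -16, 8)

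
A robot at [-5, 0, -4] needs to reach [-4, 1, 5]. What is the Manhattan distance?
11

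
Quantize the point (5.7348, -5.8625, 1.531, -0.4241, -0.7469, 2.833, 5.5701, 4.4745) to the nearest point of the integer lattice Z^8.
(6, -6, 2, 0, -1, 3, 6, 4)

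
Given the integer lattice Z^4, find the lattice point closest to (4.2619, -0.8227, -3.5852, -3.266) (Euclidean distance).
(4, -1, -4, -3)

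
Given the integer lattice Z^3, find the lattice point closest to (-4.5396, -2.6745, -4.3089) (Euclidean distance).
(-5, -3, -4)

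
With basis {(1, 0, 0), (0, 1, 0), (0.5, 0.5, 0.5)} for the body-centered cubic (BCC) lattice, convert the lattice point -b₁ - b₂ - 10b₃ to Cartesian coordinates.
(-6, -6, -5)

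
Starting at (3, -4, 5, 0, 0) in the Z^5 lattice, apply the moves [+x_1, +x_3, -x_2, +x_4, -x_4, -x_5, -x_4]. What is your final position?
(4, -5, 6, -1, -1)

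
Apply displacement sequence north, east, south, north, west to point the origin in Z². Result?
(0, 1)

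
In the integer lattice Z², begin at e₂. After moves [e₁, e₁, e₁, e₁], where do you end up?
(4, 1)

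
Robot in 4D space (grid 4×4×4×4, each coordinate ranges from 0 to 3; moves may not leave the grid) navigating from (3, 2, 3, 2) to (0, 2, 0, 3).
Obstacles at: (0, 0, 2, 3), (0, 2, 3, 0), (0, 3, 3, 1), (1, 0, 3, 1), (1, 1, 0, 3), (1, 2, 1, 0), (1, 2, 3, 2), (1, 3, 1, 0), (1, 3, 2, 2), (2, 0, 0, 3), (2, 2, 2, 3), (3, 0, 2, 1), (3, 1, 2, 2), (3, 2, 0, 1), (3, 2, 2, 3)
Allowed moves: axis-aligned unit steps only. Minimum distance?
7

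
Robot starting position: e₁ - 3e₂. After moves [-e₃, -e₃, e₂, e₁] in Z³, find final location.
(2, -2, -2)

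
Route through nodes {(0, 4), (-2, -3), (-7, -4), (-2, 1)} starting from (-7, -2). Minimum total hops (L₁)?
17
(one optimal route: (-7, -2) → (-7, -4) → (-2, -3) → (-2, 1) → (0, 4))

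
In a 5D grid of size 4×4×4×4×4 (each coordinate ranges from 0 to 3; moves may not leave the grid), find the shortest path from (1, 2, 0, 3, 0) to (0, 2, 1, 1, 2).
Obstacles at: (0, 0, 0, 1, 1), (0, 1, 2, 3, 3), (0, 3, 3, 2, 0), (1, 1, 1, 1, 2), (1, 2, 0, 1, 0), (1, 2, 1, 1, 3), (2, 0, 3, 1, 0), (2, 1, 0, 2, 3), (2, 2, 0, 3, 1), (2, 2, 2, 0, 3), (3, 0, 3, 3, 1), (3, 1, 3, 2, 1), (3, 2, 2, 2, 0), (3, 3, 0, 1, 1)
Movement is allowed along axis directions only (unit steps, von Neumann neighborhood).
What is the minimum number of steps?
6
(one shortest path: (1, 2, 0, 3, 0) → (0, 2, 0, 3, 0) → (0, 2, 1, 3, 0) → (0, 2, 1, 2, 0) → (0, 2, 1, 1, 0) → (0, 2, 1, 1, 1) → (0, 2, 1, 1, 2))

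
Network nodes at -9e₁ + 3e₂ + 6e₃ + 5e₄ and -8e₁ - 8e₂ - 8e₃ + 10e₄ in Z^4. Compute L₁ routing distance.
31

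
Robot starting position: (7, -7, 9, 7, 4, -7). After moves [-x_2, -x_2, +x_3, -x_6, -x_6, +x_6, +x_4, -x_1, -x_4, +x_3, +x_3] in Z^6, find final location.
(6, -9, 12, 7, 4, -8)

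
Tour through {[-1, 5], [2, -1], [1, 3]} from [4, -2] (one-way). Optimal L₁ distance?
12
(one optimal route: (4, -2) → (2, -1) → (1, 3) → (-1, 5))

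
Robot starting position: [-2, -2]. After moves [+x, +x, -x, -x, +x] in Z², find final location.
(-1, -2)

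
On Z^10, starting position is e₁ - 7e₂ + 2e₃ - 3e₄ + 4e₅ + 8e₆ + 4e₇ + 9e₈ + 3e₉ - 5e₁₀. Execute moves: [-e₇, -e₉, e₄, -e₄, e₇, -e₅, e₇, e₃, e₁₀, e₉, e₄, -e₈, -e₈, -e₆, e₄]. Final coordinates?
(1, -7, 3, -1, 3, 7, 5, 7, 3, -4)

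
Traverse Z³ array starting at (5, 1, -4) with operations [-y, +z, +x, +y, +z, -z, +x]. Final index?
(7, 1, -3)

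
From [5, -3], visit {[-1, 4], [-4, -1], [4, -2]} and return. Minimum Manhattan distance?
32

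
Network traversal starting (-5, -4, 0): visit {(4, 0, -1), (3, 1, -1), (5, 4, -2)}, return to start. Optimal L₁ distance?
40
(one optimal route: (-5, -4, 0) → (4, 0, -1) → (5, 4, -2) → (3, 1, -1) → (-5, -4, 0))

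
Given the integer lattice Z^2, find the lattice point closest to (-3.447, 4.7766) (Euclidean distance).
(-3, 5)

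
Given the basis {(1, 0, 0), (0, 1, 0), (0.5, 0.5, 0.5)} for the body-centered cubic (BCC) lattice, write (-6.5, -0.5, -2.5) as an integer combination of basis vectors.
-4b₁ + 2b₂ - 5b₃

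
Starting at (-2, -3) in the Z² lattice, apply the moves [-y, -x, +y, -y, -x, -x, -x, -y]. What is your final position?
(-6, -5)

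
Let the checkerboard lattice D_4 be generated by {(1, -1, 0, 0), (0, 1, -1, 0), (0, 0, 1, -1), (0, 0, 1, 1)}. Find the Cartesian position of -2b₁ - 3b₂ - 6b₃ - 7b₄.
(-2, -1, -10, -1)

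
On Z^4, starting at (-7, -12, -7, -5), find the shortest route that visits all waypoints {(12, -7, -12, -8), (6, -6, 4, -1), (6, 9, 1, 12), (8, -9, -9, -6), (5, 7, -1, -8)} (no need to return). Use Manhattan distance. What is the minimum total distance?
113
(one optimal route: (-7, -12, -7, -5) → (8, -9, -9, -6) → (12, -7, -12, -8) → (6, -6, 4, -1) → (5, 7, -1, -8) → (6, 9, 1, 12))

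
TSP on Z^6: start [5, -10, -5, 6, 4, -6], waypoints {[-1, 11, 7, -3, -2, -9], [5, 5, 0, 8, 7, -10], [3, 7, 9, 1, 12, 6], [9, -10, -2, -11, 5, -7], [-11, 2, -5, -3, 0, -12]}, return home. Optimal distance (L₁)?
228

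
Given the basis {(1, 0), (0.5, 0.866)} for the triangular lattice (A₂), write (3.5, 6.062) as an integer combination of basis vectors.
7b₂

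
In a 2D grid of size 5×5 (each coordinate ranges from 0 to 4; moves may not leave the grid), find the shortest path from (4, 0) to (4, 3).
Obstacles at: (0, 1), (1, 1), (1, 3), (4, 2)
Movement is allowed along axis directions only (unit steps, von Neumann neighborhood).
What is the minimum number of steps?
5
(one shortest path: (4, 0) → (3, 0) → (3, 1) → (3, 2) → (3, 3) → (4, 3))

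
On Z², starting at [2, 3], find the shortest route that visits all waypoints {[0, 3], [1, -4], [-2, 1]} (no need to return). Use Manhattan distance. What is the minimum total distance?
14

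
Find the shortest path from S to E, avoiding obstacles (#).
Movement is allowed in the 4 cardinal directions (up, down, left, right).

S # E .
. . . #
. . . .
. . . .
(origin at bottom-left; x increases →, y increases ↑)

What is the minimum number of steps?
4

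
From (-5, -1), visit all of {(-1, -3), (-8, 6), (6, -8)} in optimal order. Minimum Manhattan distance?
38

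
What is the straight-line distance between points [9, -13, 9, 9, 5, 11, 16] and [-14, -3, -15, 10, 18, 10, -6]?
43.1277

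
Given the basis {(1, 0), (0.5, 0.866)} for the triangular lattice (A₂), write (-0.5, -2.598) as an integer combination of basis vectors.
b₁ - 3b₂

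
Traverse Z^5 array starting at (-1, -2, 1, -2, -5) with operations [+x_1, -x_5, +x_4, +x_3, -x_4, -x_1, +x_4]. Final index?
(-1, -2, 2, -1, -6)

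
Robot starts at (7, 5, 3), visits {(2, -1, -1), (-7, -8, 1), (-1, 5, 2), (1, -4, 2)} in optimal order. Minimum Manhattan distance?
41
(one optimal route: (7, 5, 3) → (-1, 5, 2) → (2, -1, -1) → (1, -4, 2) → (-7, -8, 1))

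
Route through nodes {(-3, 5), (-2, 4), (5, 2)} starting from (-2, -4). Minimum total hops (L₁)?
21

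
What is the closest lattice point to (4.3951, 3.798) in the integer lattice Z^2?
(4, 4)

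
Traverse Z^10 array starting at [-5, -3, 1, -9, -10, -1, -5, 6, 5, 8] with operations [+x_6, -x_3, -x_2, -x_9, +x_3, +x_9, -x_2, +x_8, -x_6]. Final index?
(-5, -5, 1, -9, -10, -1, -5, 7, 5, 8)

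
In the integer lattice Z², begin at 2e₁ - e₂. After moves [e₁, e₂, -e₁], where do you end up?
(2, 0)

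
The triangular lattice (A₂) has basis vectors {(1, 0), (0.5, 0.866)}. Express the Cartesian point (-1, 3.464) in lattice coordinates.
-3b₁ + 4b₂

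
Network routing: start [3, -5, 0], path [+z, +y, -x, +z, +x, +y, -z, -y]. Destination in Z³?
(3, -4, 1)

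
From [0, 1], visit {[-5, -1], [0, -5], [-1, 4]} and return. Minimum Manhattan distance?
28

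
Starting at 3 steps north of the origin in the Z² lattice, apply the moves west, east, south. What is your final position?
(0, 2)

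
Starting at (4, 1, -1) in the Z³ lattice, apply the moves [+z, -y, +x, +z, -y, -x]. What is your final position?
(4, -1, 1)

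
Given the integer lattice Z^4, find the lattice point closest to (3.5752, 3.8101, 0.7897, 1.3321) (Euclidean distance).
(4, 4, 1, 1)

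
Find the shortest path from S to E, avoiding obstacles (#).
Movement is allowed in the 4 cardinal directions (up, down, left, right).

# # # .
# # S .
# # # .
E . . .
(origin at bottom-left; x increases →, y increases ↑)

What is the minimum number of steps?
6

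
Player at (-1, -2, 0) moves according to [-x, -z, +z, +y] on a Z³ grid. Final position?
(-2, -1, 0)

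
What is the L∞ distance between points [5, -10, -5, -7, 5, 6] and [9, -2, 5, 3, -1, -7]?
13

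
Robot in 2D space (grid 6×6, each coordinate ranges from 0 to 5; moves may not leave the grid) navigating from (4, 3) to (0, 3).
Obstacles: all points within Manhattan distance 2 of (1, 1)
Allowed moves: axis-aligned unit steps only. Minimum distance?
6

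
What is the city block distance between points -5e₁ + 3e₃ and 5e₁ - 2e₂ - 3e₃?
18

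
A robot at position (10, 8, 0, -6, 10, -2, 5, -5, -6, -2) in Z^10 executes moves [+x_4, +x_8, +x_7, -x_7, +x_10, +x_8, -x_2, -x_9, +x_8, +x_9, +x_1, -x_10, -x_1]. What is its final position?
(10, 7, 0, -5, 10, -2, 5, -2, -6, -2)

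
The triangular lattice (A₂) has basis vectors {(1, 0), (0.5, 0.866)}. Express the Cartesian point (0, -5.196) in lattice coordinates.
3b₁ - 6b₂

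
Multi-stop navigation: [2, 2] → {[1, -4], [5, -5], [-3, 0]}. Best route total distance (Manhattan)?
20
(one optimal route: (2, 2) → (-3, 0) → (1, -4) → (5, -5))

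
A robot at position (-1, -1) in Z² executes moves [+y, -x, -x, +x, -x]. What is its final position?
(-3, 0)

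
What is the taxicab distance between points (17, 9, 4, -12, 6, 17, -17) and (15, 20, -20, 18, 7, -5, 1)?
108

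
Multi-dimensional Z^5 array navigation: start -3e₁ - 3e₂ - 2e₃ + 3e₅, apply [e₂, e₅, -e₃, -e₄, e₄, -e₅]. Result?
(-3, -2, -3, 0, 3)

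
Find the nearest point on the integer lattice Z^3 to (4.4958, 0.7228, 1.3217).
(4, 1, 1)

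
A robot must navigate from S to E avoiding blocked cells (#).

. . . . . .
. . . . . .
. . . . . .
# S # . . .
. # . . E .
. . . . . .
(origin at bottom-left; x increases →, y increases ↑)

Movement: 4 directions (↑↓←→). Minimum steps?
6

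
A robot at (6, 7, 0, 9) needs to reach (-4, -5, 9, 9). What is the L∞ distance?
12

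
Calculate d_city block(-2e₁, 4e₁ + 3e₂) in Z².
9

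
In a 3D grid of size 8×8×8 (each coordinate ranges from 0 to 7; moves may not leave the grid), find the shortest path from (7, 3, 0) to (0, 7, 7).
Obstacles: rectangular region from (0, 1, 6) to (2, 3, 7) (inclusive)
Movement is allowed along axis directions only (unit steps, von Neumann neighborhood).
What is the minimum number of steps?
18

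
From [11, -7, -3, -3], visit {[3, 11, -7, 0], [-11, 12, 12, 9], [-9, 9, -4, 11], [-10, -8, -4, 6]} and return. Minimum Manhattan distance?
154
(one optimal route: (11, -7, -3, -3) → (3, 11, -7, 0) → (-11, 12, 12, 9) → (-9, 9, -4, 11) → (-10, -8, -4, 6) → (11, -7, -3, -3))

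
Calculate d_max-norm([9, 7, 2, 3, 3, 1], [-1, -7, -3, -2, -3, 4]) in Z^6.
14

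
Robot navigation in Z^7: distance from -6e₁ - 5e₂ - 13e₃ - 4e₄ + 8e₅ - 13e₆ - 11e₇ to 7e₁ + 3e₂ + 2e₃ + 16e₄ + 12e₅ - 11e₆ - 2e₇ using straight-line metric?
30.9677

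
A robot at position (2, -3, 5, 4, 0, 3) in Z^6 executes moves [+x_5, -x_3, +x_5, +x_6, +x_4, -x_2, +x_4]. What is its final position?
(2, -4, 4, 6, 2, 4)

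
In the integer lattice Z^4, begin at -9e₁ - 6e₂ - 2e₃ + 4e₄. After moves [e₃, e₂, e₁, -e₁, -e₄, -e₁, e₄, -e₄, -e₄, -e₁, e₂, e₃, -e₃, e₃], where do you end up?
(-11, -4, 0, 2)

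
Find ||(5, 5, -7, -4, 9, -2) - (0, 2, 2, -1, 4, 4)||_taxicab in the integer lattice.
31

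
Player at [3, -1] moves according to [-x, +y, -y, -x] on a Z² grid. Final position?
(1, -1)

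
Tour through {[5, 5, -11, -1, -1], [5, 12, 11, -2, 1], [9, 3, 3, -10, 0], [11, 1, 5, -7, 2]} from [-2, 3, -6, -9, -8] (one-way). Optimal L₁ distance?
99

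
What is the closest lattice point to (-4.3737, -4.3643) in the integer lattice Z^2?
(-4, -4)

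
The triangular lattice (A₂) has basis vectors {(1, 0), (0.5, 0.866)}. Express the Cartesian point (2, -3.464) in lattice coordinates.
4b₁ - 4b₂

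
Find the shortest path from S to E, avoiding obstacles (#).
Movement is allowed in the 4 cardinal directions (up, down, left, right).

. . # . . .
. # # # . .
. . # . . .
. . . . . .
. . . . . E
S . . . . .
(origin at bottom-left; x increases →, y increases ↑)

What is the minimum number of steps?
6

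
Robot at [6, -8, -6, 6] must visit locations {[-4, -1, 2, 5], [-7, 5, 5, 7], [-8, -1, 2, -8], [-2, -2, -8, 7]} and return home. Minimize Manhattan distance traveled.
110
(one optimal route: (6, -8, -6, 6) → (-4, -1, 2, 5) → (-8, -1, 2, -8) → (-7, 5, 5, 7) → (-2, -2, -8, 7) → (6, -8, -6, 6))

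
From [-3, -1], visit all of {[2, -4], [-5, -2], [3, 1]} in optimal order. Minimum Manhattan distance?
18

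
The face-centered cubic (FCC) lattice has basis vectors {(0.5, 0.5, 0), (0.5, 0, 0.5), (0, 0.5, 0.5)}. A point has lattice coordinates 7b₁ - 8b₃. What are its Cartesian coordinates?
(3.5, -0.5, -4)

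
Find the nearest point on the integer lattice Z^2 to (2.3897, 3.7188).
(2, 4)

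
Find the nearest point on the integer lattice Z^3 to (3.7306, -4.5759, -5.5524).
(4, -5, -6)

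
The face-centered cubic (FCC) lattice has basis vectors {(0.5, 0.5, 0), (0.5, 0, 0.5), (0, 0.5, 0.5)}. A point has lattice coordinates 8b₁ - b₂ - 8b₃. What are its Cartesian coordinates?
(3.5, 0, -4.5)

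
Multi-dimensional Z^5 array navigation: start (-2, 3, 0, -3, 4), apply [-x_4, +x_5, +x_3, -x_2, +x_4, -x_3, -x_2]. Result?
(-2, 1, 0, -3, 5)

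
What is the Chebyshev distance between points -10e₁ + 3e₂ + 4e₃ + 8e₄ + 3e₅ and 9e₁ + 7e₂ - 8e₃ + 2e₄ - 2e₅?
19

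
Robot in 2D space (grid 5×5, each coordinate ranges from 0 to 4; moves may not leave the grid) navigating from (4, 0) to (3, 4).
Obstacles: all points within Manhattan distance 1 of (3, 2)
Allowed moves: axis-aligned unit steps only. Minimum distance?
9
(one shortest path: (4, 0) → (3, 0) → (2, 0) → (1, 0) → (1, 1) → (1, 2) → (1, 3) → (2, 3) → (2, 4) → (3, 4))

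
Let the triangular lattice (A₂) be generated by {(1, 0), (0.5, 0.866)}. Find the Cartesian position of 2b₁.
(2, 0)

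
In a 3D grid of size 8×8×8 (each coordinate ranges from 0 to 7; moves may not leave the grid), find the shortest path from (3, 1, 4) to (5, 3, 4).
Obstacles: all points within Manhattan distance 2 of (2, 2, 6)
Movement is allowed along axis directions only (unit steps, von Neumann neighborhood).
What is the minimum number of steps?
4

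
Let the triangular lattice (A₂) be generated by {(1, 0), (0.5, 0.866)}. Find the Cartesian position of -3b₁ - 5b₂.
(-5.5, -4.33)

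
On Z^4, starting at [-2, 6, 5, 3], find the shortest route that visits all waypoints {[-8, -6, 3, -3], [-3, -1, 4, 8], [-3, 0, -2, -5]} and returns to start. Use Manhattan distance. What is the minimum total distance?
76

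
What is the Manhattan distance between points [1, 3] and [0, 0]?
4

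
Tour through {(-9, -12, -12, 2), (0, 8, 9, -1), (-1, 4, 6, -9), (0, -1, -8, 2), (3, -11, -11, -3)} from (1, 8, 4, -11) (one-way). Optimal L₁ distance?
95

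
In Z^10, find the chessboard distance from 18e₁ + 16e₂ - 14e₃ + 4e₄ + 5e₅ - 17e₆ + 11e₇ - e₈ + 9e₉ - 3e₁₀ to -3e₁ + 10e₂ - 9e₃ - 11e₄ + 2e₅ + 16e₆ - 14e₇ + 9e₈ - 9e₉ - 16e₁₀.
33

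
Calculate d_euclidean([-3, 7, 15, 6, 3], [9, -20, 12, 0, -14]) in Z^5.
34.7419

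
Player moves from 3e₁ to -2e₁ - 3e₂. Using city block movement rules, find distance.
8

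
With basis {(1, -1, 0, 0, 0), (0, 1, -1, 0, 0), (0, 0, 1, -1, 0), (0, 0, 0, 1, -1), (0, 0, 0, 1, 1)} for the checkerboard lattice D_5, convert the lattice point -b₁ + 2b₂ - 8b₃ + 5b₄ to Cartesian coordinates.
(-1, 3, -10, 13, -5)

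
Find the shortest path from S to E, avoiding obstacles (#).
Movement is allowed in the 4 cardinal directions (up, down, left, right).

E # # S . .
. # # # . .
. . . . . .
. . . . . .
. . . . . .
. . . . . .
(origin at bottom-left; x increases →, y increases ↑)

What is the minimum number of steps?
9
(one shortest path: (3, 5) → (4, 5) → (4, 4) → (4, 3) → (3, 3) → (2, 3) → (1, 3) → (0, 3) → (0, 4) → (0, 5))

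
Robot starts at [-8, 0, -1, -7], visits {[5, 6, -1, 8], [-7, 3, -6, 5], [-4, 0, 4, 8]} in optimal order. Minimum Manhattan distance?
60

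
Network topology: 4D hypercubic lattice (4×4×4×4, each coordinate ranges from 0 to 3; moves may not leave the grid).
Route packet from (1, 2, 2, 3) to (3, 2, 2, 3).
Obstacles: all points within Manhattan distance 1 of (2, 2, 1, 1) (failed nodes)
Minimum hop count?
2
(one shortest path: (1, 2, 2, 3) → (2, 2, 2, 3) → (3, 2, 2, 3))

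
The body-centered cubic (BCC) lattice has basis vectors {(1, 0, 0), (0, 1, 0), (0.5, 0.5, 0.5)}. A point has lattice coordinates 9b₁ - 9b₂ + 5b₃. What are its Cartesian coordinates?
(11.5, -6.5, 2.5)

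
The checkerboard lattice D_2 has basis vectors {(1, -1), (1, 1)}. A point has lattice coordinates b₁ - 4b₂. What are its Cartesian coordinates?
(-3, -5)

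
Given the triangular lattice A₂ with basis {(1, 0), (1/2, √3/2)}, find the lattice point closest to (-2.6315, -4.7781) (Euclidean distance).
(-2.5, -4.33)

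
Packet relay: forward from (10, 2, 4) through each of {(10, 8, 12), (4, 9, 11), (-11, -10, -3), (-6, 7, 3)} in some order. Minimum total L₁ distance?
70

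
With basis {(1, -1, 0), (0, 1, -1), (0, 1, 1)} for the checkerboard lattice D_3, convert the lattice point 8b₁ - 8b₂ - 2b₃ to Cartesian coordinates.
(8, -18, 6)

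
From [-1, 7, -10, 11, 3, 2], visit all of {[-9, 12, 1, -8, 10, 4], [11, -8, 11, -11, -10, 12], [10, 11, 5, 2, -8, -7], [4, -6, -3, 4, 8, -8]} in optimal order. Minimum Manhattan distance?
223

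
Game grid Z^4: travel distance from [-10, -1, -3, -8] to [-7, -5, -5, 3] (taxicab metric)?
20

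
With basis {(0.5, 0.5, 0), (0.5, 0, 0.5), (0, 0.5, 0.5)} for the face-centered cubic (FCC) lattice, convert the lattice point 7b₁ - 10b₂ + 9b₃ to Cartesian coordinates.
(-1.5, 8, -0.5)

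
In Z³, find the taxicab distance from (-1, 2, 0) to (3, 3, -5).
10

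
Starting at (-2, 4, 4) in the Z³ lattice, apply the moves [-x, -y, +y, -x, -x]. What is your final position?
(-5, 4, 4)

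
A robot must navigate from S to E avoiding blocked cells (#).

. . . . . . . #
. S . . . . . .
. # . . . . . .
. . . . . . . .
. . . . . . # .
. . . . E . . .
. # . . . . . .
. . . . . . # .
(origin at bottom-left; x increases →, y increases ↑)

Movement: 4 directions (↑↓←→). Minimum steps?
7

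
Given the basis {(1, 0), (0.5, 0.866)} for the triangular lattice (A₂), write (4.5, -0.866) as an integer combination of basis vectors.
5b₁ - b₂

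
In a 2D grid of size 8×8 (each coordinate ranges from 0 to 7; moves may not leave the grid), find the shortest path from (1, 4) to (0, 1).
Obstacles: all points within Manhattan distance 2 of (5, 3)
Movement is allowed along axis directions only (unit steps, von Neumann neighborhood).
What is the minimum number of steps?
4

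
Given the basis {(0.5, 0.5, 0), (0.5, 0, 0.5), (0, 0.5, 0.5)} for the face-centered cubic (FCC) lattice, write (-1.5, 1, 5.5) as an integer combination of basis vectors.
-6b₁ + 3b₂ + 8b₃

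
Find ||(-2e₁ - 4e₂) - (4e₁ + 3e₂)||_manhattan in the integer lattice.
13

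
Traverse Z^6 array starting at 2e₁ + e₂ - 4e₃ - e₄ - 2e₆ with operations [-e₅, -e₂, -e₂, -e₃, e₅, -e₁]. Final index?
(1, -1, -5, -1, 0, -2)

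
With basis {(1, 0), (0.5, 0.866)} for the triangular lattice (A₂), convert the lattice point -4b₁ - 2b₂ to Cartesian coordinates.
(-5, -1.732)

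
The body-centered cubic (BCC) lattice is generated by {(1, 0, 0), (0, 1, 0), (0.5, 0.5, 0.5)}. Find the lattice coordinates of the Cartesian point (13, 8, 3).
10b₁ + 5b₂ + 6b₃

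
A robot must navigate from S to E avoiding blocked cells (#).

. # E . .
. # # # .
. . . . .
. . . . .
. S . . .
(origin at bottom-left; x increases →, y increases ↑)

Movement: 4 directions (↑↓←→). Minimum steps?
9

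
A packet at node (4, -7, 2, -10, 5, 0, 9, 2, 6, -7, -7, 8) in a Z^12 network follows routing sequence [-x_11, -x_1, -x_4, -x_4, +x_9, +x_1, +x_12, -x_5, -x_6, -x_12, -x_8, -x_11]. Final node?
(4, -7, 2, -12, 4, -1, 9, 1, 7, -7, -9, 8)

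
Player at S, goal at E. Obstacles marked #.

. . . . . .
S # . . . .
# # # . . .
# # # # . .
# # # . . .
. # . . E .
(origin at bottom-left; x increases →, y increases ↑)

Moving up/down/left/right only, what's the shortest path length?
10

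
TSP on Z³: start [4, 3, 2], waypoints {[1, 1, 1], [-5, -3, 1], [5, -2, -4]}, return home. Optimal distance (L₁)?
44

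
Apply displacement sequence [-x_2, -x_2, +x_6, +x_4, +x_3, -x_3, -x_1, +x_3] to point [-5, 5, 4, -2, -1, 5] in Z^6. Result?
(-6, 3, 5, -1, -1, 6)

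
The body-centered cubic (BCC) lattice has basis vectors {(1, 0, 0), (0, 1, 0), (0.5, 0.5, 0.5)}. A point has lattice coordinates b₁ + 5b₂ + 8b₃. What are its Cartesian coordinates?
(5, 9, 4)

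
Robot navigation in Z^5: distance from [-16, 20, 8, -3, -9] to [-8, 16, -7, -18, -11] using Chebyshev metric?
15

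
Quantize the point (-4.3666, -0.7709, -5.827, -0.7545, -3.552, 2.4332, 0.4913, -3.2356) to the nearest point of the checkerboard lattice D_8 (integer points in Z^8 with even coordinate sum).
(-4, -1, -6, -1, -4, 2, 1, -3)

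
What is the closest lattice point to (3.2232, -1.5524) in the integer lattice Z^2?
(3, -2)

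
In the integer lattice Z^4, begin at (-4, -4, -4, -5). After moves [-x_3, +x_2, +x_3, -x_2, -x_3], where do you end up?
(-4, -4, -5, -5)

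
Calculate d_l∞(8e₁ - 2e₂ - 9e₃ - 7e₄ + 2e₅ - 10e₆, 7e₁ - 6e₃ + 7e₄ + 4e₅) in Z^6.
14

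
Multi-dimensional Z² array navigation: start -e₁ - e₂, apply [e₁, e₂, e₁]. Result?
(1, 0)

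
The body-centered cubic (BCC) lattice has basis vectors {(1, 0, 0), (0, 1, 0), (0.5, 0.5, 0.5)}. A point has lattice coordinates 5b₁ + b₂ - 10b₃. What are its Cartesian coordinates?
(0, -4, -5)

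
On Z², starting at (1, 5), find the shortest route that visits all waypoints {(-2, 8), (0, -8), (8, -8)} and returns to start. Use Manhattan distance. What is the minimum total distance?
52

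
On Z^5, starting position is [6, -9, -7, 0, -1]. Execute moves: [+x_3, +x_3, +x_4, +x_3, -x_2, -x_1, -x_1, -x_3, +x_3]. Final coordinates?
(4, -10, -4, 1, -1)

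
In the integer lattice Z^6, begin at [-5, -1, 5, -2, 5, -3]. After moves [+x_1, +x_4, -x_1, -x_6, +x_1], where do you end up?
(-4, -1, 5, -1, 5, -4)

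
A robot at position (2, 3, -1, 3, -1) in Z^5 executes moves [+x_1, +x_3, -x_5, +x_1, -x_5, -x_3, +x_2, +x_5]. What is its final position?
(4, 4, -1, 3, -2)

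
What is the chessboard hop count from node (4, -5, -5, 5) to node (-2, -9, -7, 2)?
6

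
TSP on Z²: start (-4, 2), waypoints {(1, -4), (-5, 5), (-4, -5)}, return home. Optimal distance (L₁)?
32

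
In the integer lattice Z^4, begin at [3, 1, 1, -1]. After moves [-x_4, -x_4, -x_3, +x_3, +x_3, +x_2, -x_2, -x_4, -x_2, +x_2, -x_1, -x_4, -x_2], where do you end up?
(2, 0, 2, -5)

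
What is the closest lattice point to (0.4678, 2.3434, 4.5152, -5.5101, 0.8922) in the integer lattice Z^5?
(0, 2, 5, -6, 1)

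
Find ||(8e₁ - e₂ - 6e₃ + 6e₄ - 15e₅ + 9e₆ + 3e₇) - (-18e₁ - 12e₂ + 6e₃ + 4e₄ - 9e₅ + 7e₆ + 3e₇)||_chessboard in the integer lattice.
26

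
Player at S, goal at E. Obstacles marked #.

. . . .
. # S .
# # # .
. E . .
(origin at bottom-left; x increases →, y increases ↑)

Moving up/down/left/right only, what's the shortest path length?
5
(one shortest path: (2, 2) → (3, 2) → (3, 1) → (3, 0) → (2, 0) → (1, 0))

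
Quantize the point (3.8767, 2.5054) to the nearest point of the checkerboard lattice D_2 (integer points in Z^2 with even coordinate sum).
(4, 2)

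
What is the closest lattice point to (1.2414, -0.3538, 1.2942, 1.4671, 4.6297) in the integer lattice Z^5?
(1, 0, 1, 1, 5)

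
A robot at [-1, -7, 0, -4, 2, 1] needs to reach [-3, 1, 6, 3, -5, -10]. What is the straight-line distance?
17.9722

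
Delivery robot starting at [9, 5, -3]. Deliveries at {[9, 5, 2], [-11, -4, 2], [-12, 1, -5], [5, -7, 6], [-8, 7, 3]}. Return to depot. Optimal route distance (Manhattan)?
104
(one optimal route: (9, 5, -3) → (9, 5, 2) → (5, -7, 6) → (-11, -4, 2) → (-12, 1, -5) → (-8, 7, 3) → (9, 5, -3))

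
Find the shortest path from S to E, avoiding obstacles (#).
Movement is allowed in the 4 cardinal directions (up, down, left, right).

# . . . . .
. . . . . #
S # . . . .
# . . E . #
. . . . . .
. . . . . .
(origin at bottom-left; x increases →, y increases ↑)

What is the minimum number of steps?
6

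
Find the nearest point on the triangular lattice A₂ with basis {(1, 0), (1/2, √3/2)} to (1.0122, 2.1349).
(1, 1.732)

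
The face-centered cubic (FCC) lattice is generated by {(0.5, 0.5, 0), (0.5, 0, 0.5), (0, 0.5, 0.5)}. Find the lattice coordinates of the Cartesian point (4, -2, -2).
4b₁ + 4b₂ - 8b₃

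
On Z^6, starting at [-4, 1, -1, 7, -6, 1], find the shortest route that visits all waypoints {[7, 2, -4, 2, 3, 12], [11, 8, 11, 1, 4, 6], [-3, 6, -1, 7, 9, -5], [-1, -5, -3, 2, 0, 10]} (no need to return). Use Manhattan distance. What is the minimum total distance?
125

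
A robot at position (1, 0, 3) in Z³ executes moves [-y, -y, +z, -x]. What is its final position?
(0, -2, 4)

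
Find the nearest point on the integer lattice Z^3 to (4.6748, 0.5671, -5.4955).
(5, 1, -5)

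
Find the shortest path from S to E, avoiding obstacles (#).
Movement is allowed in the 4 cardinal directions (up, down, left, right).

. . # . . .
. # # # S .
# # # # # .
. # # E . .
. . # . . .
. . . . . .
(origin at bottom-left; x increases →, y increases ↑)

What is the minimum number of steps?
5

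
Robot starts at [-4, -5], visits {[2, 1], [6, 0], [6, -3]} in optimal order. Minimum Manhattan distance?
20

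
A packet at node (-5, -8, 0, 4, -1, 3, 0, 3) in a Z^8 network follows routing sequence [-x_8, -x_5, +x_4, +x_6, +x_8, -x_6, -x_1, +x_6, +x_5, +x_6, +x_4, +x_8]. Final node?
(-6, -8, 0, 6, -1, 5, 0, 4)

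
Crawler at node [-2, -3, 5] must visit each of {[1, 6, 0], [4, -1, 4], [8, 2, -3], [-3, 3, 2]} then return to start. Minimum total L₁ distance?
56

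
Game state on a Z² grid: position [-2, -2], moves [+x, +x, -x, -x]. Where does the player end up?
(-2, -2)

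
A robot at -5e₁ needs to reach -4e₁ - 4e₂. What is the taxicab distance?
5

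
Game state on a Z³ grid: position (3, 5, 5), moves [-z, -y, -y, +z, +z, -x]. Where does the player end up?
(2, 3, 6)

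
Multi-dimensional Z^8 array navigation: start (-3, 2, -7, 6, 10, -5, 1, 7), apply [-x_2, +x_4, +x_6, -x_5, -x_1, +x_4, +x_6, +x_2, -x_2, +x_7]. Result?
(-4, 1, -7, 8, 9, -3, 2, 7)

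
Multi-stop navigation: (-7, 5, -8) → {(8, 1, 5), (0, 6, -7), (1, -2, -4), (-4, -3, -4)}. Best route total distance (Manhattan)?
50
(one optimal route: (-7, 5, -8) → (0, 6, -7) → (-4, -3, -4) → (1, -2, -4) → (8, 1, 5))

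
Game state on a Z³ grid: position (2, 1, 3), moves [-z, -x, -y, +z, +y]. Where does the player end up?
(1, 1, 3)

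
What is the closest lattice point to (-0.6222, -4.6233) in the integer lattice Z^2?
(-1, -5)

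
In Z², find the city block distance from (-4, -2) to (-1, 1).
6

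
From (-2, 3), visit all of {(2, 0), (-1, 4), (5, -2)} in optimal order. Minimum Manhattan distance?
14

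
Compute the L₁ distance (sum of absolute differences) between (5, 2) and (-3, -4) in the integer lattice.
14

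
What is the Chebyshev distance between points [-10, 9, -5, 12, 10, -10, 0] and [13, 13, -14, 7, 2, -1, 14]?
23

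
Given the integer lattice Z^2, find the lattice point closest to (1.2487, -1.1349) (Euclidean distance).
(1, -1)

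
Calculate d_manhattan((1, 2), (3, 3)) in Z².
3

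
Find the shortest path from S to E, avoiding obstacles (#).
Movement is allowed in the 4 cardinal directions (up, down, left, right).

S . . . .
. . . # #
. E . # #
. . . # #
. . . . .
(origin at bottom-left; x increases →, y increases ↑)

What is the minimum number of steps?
3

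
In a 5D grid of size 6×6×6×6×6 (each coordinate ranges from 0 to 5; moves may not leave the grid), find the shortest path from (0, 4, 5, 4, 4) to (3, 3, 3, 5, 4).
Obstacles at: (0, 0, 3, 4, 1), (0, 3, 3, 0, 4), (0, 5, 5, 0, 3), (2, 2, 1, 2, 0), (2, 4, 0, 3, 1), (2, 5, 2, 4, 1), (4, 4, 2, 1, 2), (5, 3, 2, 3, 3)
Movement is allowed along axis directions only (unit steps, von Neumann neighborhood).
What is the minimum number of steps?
7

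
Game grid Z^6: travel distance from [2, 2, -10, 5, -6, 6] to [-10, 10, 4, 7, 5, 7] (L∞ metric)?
14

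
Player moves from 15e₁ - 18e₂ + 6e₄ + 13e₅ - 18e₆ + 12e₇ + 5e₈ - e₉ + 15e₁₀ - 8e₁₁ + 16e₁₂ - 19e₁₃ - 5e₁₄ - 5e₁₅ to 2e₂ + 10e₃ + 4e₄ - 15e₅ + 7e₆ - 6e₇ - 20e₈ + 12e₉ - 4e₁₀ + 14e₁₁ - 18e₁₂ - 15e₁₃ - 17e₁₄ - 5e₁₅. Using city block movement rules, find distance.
247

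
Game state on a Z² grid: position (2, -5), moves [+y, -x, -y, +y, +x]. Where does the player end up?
(2, -4)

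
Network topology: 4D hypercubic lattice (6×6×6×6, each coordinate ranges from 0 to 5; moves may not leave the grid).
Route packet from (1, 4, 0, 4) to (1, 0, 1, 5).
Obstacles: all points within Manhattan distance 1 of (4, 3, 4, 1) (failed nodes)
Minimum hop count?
6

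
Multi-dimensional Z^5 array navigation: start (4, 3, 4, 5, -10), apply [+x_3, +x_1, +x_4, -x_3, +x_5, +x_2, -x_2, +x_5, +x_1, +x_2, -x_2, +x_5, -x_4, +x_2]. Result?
(6, 4, 4, 5, -7)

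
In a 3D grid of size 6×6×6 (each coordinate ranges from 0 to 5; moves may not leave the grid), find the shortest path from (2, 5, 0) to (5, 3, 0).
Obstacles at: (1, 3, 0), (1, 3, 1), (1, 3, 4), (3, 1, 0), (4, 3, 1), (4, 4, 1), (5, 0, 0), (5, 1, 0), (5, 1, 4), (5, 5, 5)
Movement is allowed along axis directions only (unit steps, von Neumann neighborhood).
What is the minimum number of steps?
5
(one shortest path: (2, 5, 0) → (3, 5, 0) → (4, 5, 0) → (5, 5, 0) → (5, 4, 0) → (5, 3, 0))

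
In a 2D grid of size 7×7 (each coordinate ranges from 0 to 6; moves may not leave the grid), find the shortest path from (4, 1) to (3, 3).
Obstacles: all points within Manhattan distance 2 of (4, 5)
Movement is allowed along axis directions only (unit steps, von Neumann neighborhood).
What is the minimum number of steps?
3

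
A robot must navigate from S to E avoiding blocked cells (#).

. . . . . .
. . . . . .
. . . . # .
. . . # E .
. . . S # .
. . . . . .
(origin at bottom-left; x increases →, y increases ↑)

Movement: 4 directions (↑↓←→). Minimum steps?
6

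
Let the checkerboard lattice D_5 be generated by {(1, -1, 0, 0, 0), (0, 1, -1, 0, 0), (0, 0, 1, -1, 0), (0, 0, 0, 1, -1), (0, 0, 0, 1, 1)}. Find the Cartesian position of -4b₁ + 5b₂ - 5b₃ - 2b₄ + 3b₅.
(-4, 9, -10, 6, 5)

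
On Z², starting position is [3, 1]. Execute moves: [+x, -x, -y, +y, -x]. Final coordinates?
(2, 1)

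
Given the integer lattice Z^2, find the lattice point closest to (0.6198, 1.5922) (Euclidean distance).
(1, 2)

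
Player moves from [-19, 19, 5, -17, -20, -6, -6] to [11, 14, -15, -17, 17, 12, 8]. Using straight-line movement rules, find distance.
56.6922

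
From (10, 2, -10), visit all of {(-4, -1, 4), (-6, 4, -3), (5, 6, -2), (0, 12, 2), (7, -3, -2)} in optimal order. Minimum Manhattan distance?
74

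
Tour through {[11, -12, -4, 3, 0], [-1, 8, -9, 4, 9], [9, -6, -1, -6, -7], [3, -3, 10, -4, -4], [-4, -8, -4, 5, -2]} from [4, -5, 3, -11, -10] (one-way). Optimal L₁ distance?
134
(one optimal route: (4, -5, 3, -11, -10) → (3, -3, 10, -4, -4) → (9, -6, -1, -6, -7) → (11, -12, -4, 3, 0) → (-4, -8, -4, 5, -2) → (-1, 8, -9, 4, 9))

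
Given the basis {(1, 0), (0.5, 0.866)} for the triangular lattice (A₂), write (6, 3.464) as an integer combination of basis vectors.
4b₁ + 4b₂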